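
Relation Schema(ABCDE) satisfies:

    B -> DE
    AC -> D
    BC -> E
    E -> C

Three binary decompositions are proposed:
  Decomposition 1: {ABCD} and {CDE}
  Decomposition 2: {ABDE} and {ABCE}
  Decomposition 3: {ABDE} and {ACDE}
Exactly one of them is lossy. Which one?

Decomposition 1: common = {CD}, closure = {CD} → lossy.
Decomposition 2: common = {ABE}, closure = {ABCDE} → lossless.
Decomposition 3: common = {ADE}, closure = {ACDE} → lossless.

Decomposition 1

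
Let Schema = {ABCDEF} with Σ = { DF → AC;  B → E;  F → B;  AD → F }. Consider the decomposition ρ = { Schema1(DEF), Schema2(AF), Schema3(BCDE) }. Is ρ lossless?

Chase test. Columns are ABCDEF; row i has aⱼ where attribute j ∈ Schemai, else bᵢⱼ.
Initial tableau (one row per fragment):
  row 1: b11 b12 b13 a4 a5 a6
  row 2: a1 b22 b23 b24 b25 a6
  row 3: b31 a2 a3 a4 a5 b36
Rows 1 and 2 agree on F; apply F→B and equate their B entries.
Rows 1 and 2 agree on B; apply B→E and equate their E entries.
No row becomes fully distinguished — the join is lossy.

No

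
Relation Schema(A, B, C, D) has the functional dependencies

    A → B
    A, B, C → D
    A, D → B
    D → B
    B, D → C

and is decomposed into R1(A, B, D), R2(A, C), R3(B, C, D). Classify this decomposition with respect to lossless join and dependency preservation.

Lossless test (chase): Rows 1 and 2 agree on A; apply A→B and equate their B entries. Rows 1 and 3 agree on B, D; apply B, D→C and equate their C entries. Rows 1 and 2 agree on A, B, C; apply A, B, C→D and equate their D entries. Row 1 is now all distinguished symbols — the join is lossless.
Dependency preservation: the restricted closure of {A, B, C} across the fragments never reaches {D}, so A, B, C → D cannot be enforced without a join — not preserved.

lossless but not dependency-preserving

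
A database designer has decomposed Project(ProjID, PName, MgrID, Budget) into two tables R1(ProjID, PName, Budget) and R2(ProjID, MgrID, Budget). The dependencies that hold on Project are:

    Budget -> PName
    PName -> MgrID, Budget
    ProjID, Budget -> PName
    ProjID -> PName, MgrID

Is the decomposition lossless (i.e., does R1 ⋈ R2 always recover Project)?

Yes

Common attributes: R1 ∩ R2 = {ProjID, Budget}.
Closure of {ProjID, Budget}: Budget → PName applies, adding PName; PName → MgrID, Budget applies, adding MgrID. So (ProjID, Budget)⁺ = {ProjID, PName, MgrID, Budget}.
This closure contains every attribute of R1, so R1 ∩ R2 → R1. The join is lossless.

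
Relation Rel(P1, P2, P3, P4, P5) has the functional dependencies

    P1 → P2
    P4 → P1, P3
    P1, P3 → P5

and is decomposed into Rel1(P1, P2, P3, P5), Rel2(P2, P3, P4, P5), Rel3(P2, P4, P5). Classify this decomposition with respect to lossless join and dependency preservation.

Lossless test (chase): Rows 2 and 3 agree on P4; apply P4→P1, P3 and equate their P1, P3 entries. No row becomes fully distinguished — the join is lossy.
Dependency preservation: the restricted closure of {P4} across the fragments never reaches {P1, P3}, so P4 → P1, P3 cannot be enforced without a join — not preserved.

lossy and not dependency-preserving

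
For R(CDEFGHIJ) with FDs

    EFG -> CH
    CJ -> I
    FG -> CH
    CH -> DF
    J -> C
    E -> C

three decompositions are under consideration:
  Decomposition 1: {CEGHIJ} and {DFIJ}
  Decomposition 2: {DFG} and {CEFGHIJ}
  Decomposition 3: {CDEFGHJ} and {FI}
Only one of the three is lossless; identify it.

Decomposition 2

Decomposition 1: common = {IJ}, closure = {CIJ} → lossy.
Decomposition 2: common = {FG}, closure = {CDFGH} → lossless.
Decomposition 3: common = {F}, closure = {F} → lossy.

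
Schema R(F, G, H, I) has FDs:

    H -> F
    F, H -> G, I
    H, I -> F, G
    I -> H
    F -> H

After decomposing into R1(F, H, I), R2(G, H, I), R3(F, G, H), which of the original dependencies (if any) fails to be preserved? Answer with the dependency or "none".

H → F lies within R1.
F, H → G, I: restricted closure across fragments reaches G, I.
H, I → F, G: restricted closure across fragments reaches F, G.
I → H lies within R1.
F → H lies within R1.
Every dependency is enforceable on the fragments, so the decomposition is dependency-preserving.

none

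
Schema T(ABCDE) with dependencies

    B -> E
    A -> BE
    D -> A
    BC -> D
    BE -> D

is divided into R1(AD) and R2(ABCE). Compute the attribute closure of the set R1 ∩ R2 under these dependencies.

R1 ∩ R2 = {A}.
A → BE applies, adding BE
BE → D applies, adding D
Closure: {ABDE}.

ABDE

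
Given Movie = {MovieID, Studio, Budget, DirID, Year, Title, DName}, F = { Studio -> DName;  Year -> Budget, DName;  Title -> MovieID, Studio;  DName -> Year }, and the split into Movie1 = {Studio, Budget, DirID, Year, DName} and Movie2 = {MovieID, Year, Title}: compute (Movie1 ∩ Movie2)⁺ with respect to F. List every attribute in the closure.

Budget, Year, DName

Movie1 ∩ Movie2 = {Year}.
Year → Budget, DName applies, adding Budget, DName
Closure: {Budget, Year, DName}.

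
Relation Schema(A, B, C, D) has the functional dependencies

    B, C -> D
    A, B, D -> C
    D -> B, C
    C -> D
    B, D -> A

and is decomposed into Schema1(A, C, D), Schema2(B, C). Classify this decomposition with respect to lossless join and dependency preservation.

Lossless test: (C)⁺ = {A, B, C, D}, which contains all of one fragment — lossless.
Dependency preservation: B, C → D; A, B, D → C; D → B, C; B, D → A are not contained in any single fragment, but the restricted closure of each left-hand side across the fragments still reaches the right-hand side; the remaining FDs each lie inside some fragment. All dependencies are preserved.

lossless and dependency-preserving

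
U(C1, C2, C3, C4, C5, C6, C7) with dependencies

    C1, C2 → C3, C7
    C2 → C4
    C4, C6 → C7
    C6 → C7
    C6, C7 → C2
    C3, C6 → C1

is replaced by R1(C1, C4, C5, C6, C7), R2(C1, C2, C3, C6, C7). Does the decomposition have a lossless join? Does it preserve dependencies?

lossless but not dependency-preserving

Lossless test: (C1, C6, C7)⁺ = {C1, C2, C3, C4, C6, C7}, which contains all of one fragment — lossless.
Dependency preservation: the restricted closure of {C2} across the fragments never reaches {C4}, so C2 → C4 cannot be enforced without a join — not preserved.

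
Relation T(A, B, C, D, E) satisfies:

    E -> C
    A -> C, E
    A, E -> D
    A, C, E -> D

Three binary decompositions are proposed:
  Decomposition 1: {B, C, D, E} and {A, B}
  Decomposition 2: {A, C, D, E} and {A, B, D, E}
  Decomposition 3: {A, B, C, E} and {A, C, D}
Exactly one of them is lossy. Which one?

Decomposition 1: common = {B}, closure = {B} → lossy.
Decomposition 2: common = {A, D, E}, closure = {A, C, D, E} → lossless.
Decomposition 3: common = {A, C}, closure = {A, C, D, E} → lossless.

Decomposition 1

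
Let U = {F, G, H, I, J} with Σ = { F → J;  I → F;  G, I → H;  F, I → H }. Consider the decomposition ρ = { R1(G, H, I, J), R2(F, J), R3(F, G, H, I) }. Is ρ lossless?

Chase test. Columns are F, G, H, I, J; row i has aⱼ where attribute j ∈ Ri, else bᵢⱼ.
Initial tableau (one row per fragment):
  row 1: b11 a2 a3 a4 a5
  row 2: a1 b22 b23 b24 a5
  row 3: a1 a2 a3 a4 b35
Rows 2 and 3 agree on F; apply F→J and equate their J entries.
Rows 1 and 3 agree on I; apply I→F and equate their F entries.
Row 1 is now all distinguished symbols — the join is lossless.

Yes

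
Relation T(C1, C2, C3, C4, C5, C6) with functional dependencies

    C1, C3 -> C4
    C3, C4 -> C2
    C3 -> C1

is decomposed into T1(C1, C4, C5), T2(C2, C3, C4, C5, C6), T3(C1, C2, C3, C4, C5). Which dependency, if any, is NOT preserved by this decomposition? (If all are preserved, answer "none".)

none

C1, C3 → C4 lies within T3.
C3, C4 → C2 lies within T2.
C3 → C1 lies within T3.
Every dependency is enforceable on the fragments, so the decomposition is dependency-preserving.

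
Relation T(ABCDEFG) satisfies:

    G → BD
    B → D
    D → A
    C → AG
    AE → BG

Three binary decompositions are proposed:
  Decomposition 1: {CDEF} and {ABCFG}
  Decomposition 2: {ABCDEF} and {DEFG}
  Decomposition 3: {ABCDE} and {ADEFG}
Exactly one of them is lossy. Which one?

Decomposition 1: common = {CF}, closure = {ABCDFG} → lossless.
Decomposition 2: common = {DEF}, closure = {ABDEFG} → lossless.
Decomposition 3: common = {ADE}, closure = {ABDEG} → lossy.

Decomposition 3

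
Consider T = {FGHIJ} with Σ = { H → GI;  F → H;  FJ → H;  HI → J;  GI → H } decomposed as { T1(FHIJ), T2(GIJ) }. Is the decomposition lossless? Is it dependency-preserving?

lossy and not dependency-preserving

Lossless test: (IJ)⁺ = {IJ}, which is a superkey of neither fragment — lossy.
Dependency preservation: the restricted closure of {H} across the fragments never reaches {GI}, so H → GI cannot be enforced without a join — not preserved.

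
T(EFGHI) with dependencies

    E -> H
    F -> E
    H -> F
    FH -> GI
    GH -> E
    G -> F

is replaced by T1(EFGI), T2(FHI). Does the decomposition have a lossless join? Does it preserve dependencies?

Lossless test: (FI)⁺ = {EFGHI}, which contains all of one fragment — lossless.
Dependency preservation: E → H; FH → GI; GH → E are not contained in any single fragment, but the restricted closure of each left-hand side across the fragments still reaches the right-hand side; the remaining FDs each lie inside some fragment. All dependencies are preserved.

lossless and dependency-preserving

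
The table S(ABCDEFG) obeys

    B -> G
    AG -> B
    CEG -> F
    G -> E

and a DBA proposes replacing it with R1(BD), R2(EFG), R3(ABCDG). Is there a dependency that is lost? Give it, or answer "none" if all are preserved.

CEG -> F

Check CEG → F: no single fragment contains all of {CEFG}, and the restricted closure of {CEG} across the fragments never reaches {F}.
B → G is preserved.
AG → B is preserved.
G → E is preserved.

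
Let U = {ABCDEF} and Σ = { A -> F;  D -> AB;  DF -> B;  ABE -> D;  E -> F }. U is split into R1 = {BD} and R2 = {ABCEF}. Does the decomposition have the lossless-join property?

Common attributes: R1 ∩ R2 = {B}.
No dependency enlarges {B}, so (B)⁺ = {B}.
The closure contains neither all of R1 = {BD} nor all of R2 = {ABCEF}, so the common attributes are not a superkey of either fragment. The join is lossy.

No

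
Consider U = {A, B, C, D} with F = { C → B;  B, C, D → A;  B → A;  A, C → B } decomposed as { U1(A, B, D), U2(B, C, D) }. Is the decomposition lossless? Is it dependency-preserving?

lossless and dependency-preserving

Lossless test: (B, D)⁺ = {A, B, D}, which contains all of one fragment — lossless.
Dependency preservation: B, C, D → A; A, C → B are not contained in any single fragment, but the restricted closure of each left-hand side across the fragments still reaches the right-hand side; the remaining FDs each lie inside some fragment. All dependencies are preserved.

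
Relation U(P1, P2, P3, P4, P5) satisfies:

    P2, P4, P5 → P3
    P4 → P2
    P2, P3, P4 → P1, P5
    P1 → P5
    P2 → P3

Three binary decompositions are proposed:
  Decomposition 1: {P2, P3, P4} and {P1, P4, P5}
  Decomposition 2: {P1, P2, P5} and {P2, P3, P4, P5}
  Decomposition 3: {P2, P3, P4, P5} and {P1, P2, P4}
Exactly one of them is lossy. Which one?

Decomposition 1: common = {P4}, closure = {P1, P2, P3, P4, P5} → lossless.
Decomposition 2: common = {P2, P5}, closure = {P2, P3, P5} → lossy.
Decomposition 3: common = {P2, P4}, closure = {P1, P2, P3, P4, P5} → lossless.

Decomposition 2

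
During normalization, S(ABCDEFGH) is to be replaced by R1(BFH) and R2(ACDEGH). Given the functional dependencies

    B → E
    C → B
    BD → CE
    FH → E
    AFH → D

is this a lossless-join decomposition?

No

Common attributes: R1 ∩ R2 = {H}.
No dependency enlarges {H}, so (H)⁺ = {H}.
The closure contains neither all of R1 = {BFH} nor all of R2 = {ACDEGH}, so the common attributes are not a superkey of either fragment. The join is lossy.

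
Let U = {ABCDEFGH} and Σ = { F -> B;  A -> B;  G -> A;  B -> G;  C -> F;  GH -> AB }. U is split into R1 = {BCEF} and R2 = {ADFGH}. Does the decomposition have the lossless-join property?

No

Common attributes: R1 ∩ R2 = {F}.
Closure of {F}: F → B applies, adding B; B → G applies, adding G; G → A applies, adding A. So (F)⁺ = {ABFG}.
The closure contains neither all of R1 = {BCEF} nor all of R2 = {ADFGH}, so the common attributes are not a superkey of either fragment. The join is lossy.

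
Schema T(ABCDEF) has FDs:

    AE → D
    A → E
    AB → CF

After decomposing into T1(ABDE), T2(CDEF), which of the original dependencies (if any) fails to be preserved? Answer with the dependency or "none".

AB → CF

Check AB → CF: no single fragment contains all of {ABCF}, and the restricted closure of {AB} across the fragments never reaches {CF}.
AE → D is preserved.
A → E is preserved.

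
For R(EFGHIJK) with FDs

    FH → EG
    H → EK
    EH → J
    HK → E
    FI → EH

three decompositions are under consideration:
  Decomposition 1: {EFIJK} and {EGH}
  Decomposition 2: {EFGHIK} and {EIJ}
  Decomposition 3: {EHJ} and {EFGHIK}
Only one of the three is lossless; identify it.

Decomposition 1: common = {E}, closure = {E} → lossy.
Decomposition 2: common = {EI}, closure = {EI} → lossy.
Decomposition 3: common = {EH}, closure = {EHJK} → lossless.

Decomposition 3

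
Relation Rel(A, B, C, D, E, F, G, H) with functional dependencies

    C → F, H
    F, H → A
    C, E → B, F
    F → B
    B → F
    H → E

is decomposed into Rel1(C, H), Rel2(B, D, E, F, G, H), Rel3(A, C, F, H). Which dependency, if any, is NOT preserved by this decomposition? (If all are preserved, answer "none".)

none

C → F, H lies within Rel3.
F, H → A lies within Rel3.
C, E → B, F: restricted closure across fragments reaches B, F.
F → B lies within Rel2.
B → F lies within Rel2.
H → E lies within Rel2.
Every dependency is enforceable on the fragments, so the decomposition is dependency-preserving.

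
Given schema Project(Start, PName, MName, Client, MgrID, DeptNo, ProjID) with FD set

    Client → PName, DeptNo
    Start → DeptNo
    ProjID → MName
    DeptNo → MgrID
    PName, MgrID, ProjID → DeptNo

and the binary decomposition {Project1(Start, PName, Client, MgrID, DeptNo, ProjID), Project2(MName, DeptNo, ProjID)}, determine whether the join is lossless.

Yes

Common attributes: Project1 ∩ Project2 = {DeptNo, ProjID}.
Closure of {DeptNo, ProjID}: ProjID → MName applies, adding MName; DeptNo → MgrID applies, adding MgrID. So (DeptNo, ProjID)⁺ = {MName, MgrID, DeptNo, ProjID}.
This closure contains every attribute of Project2, so Project1 ∩ Project2 → Project2. The join is lossless.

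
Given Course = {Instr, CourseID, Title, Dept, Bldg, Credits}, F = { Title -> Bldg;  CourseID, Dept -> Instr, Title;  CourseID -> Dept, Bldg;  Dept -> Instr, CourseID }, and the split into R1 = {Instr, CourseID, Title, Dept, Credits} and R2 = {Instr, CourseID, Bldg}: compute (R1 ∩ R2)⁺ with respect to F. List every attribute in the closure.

Instr, CourseID, Title, Dept, Bldg

R1 ∩ R2 = {Instr, CourseID}.
CourseID → Dept, Bldg applies, adding Dept, Bldg
CourseID, Dept → Instr, Title applies, adding Title
Closure: {Instr, CourseID, Title, Dept, Bldg}.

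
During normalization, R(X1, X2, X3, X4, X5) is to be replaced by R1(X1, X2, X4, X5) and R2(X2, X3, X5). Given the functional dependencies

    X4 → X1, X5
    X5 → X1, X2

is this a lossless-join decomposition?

Common attributes: R1 ∩ R2 = {X2, X5}.
Closure of {X2, X5}: X5 → X1, X2 applies, adding X1. So (X2, X5)⁺ = {X1, X2, X5}.
The closure contains neither all of R1 = {X1, X2, X4, X5} nor all of R2 = {X2, X3, X5}, so the common attributes are not a superkey of either fragment. The join is lossy.

No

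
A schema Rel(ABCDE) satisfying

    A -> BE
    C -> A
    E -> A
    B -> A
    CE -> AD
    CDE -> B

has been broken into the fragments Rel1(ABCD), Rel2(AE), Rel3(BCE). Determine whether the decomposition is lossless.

Yes

Chase test. Columns are ABCDE; row i has aⱼ where attribute j ∈ Reli, else bᵢⱼ.
Initial tableau (one row per fragment):
  row 1: a1 a2 a3 a4 b15
  row 2: a1 b22 b23 b24 a5
  row 3: b31 a2 a3 b34 a5
Rows 1 and 2 agree on A; apply A→BE and equate their BE entries.
Rows 1 and 3 agree on C; apply C→A and equate their A entries.
Rows 1 and 3 agree on CE; apply CE→AD and equate their AD entries.
Row 1 is now all distinguished symbols — the join is lossless.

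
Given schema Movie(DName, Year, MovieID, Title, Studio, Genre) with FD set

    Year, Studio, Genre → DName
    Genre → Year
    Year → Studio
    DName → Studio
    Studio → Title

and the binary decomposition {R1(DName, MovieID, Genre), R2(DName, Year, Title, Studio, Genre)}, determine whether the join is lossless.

Common attributes: R1 ∩ R2 = {DName, Genre}.
Closure of {DName, Genre}: Genre → Year applies, adding Year; Year → Studio applies, adding Studio; Studio → Title applies, adding Title. So (DName, Genre)⁺ = {DName, Year, Title, Studio, Genre}.
This closure contains every attribute of R2, so R1 ∩ R2 → R2. The join is lossless.

Yes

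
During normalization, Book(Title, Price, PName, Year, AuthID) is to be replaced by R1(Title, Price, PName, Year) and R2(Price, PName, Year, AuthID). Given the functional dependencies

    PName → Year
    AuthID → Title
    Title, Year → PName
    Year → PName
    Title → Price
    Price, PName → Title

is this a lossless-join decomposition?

Yes

Common attributes: R1 ∩ R2 = {Price, PName, Year}.
Closure of {Price, PName, Year}: Price, PName → Title applies, adding Title. So (Price, PName, Year)⁺ = {Title, Price, PName, Year}.
This closure contains every attribute of R1, so R1 ∩ R2 → R1. The join is lossless.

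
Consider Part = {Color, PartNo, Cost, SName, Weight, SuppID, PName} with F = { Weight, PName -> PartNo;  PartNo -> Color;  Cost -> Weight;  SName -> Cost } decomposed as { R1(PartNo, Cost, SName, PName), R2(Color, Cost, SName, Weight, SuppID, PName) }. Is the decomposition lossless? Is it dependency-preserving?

Lossless test: (Cost, SName, PName)⁺ = {Color, PartNo, Cost, SName, Weight, PName}, which contains all of one fragment — lossless.
Dependency preservation: the restricted closure of {Weight, PName} across the fragments never reaches {PartNo}, so Weight, PName → PartNo cannot be enforced without a join — not preserved.

lossless but not dependency-preserving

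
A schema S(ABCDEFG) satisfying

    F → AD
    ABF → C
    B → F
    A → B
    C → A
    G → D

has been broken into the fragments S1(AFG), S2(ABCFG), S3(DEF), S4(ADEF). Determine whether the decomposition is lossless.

Chase test. Columns are ABCDEFG; row i has aⱼ where attribute j ∈ Si, else bᵢⱼ.
Initial tableau (one row per fragment):
  row 1: a1 b12 b13 b14 b15 a6 a7
  row 2: a1 a2 a3 b24 b25 a6 a7
  row 3: b31 b32 b33 a4 a5 a6 b37
  row 4: a1 b42 b43 a4 a5 a6 b47
Rows 1 and 2 agree on F; apply F→AD and equate their AD entries.
Rows 1 and 3 agree on F; apply F→AD and equate their AD entries.
Rows 1 and 2 agree on A; apply A→B and equate their B entries.
Rows 1 and 3 agree on A; apply A→B and equate their B entries.
Rows 1 and 4 agree on A; apply A→B and equate their B entries.
Rows 1 and 2 agree on ABF; apply ABF→C and equate their C entries.
Rows 1 and 3 agree on ABF; apply ABF→C and equate their C entries.
Rows 1 and 4 agree on ABF; apply ABF→C and equate their C entries.
No row becomes fully distinguished — the join is lossy.

No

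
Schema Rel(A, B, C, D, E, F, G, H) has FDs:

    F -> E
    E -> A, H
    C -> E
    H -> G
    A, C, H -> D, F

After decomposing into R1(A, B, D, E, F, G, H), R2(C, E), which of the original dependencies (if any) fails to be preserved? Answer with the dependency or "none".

A, C, H -> D, F

Check A, C, H → D, F: no single fragment contains all of {A, C, D, F, H}, and the restricted closure of {A, C, H} across the fragments never reaches {D, F}.
F → E is preserved.
E → A, H is preserved.
C → E is preserved.
H → G is preserved.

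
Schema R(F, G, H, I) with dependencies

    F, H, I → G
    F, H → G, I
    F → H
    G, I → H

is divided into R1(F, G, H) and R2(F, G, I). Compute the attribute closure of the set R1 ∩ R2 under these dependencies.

F, G, H, I

R1 ∩ R2 = {F, G}.
F → H applies, adding H
F, H → G, I applies, adding I
Closure: {F, G, H, I}.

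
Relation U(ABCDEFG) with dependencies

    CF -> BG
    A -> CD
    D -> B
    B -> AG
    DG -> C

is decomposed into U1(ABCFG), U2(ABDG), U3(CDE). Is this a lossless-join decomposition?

No

Chase test. Columns are ABCDEFG; row i has aⱼ where attribute j ∈ Ui, else bᵢⱼ.
Initial tableau (one row per fragment):
  row 1: a1 a2 a3 b14 b15 a6 a7
  row 2: a1 a2 b23 a4 b25 b26 a7
  row 3: b31 b32 a3 a4 a5 b36 b37
Rows 1 and 2 agree on A; apply A→CD and equate their CD entries.
Rows 1 and 3 agree on D; apply D→B and equate their B entries.
Rows 1 and 3 agree on B; apply B→AG and equate their AG entries.
No row becomes fully distinguished — the join is lossy.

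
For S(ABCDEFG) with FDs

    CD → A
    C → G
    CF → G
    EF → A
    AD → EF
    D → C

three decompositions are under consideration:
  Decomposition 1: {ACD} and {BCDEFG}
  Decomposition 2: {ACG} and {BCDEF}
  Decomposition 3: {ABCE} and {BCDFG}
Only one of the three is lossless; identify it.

Decomposition 1

Decomposition 1: common = {CD}, closure = {ACDEFG} → lossless.
Decomposition 2: common = {C}, closure = {CG} → lossy.
Decomposition 3: common = {BC}, closure = {BCG} → lossy.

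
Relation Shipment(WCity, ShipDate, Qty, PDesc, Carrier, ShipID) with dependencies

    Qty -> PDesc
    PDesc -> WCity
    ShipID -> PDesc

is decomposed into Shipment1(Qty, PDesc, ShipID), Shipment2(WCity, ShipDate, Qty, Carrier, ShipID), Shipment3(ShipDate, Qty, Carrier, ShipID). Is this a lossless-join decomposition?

Chase test. Columns are WCity, ShipDate, Qty, PDesc, Carrier, ShipID; row i has aⱼ where attribute j ∈ Shipmenti, else bᵢⱼ.
Initial tableau (one row per fragment):
  row 1: b11 b12 a3 a4 b15 a6
  row 2: a1 a2 a3 b24 a5 a6
  row 3: b31 a2 a3 b34 a5 a6
Rows 1 and 2 agree on Qty; apply Qty→PDesc and equate their PDesc entries.
Rows 1 and 3 agree on Qty; apply Qty→PDesc and equate their PDesc entries.
Rows 1 and 2 agree on PDesc; apply PDesc→WCity and equate their WCity entries.
Rows 1 and 3 agree on PDesc; apply PDesc→WCity and equate their WCity entries.
Row 2 is now all distinguished symbols — the join is lossless.

Yes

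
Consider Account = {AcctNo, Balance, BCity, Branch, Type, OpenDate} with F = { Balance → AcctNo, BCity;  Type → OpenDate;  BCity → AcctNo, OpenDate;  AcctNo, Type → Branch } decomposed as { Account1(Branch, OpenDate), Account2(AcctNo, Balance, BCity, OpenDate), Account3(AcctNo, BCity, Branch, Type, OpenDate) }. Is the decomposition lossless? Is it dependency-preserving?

Lossless test (chase): applying each FD to every pair of rows produces no changes in the tableau, so no row becomes fully distinguished — the join is lossy.
Dependency preservation: every FD's attributes lie within a single fragment, so each can be enforced locally — preserved.

lossy but dependency-preserving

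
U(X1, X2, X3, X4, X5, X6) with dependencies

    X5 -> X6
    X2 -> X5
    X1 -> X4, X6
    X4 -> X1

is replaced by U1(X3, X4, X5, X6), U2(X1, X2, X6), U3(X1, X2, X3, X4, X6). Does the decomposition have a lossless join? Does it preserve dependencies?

lossy and not dependency-preserving

Lossless test (chase): Rows 2 and 3 agree on X2; apply X2→X5 and equate their X5 entries. Rows 2 and 3 agree on X1; apply X1→X4, X6 and equate their X4, X6 entries. Rows 1 and 2 agree on X4; apply X4→X1 and equate their X1 entries. No row becomes fully distinguished — the join is lossy.
Dependency preservation: the restricted closure of {X2} across the fragments never reaches {X5}, so X2 → X5 cannot be enforced without a join — not preserved.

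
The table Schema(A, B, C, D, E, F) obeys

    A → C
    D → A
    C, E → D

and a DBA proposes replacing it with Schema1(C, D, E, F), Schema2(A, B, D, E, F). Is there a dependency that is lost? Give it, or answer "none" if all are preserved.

A → C

Check A → C: no single fragment contains all of {A, C}, and the restricted closure of {A} across the fragments never reaches {C}.
D → A is preserved.
C, E → D is preserved.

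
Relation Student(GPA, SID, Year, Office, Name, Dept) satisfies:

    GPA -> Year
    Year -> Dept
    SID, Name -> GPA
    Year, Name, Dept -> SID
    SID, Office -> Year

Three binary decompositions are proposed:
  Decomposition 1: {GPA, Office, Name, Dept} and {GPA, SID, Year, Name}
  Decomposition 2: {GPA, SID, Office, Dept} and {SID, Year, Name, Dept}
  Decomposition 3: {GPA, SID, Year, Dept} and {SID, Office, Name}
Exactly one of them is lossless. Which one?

Decomposition 1: common = {GPA, Name}, closure = {GPA, SID, Year, Name, Dept} → lossless.
Decomposition 2: common = {SID, Dept}, closure = {SID, Dept} → lossy.
Decomposition 3: common = {SID}, closure = {SID} → lossy.

Decomposition 1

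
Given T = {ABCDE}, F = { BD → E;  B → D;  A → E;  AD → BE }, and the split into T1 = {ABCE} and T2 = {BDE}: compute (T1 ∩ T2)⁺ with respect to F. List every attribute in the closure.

BDE

T1 ∩ T2 = {BE}.
B → D applies, adding D
Closure: {BDE}.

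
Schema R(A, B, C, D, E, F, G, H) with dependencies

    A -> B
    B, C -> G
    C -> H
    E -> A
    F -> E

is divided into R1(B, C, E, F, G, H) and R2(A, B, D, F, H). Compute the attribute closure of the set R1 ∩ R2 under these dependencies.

A, B, E, F, H

R1 ∩ R2 = {B, F, H}.
F → E applies, adding E
E → A applies, adding A
Closure: {A, B, E, F, H}.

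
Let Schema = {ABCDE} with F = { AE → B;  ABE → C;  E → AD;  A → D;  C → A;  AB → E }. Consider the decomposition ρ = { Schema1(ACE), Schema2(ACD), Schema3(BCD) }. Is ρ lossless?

Chase test. Columns are ABCDE; row i has aⱼ where attribute j ∈ Schemai, else bᵢⱼ.
Initial tableau (one row per fragment):
  row 1: a1 b12 a3 b14 a5
  row 2: a1 b22 a3 a4 b25
  row 3: b31 a2 a3 a4 b35
Rows 1 and 2 agree on A; apply A→D and equate their D entries.
Rows 1 and 3 agree on C; apply C→A and equate their A entries.
No row becomes fully distinguished — the join is lossy.

No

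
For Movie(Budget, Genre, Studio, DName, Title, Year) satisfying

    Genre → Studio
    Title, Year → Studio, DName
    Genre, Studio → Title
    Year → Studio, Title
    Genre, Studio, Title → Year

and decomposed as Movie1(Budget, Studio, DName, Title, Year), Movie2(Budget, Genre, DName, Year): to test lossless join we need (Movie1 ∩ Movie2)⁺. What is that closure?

Movie1 ∩ Movie2 = {Budget, DName, Year}.
Year → Studio, Title applies, adding Studio, Title
Closure: {Budget, Studio, DName, Title, Year}.

Budget, Studio, DName, Title, Year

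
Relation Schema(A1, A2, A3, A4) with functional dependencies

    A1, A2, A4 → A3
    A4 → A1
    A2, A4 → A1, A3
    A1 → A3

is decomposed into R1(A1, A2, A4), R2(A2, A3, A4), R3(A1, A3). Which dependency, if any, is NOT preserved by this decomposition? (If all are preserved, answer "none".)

A1, A2, A4 → A3: restricted closure across fragments reaches A3.
A4 → A1 lies within R1.
A2, A4 → A1, A3: restricted closure across fragments reaches A1, A3.
A1 → A3 lies within R3.
Every dependency is enforceable on the fragments, so the decomposition is dependency-preserving.

none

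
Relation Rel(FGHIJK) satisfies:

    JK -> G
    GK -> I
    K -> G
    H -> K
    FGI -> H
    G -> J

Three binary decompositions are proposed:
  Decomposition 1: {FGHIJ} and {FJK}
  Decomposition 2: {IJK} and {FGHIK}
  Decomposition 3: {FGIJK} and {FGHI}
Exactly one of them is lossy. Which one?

Decomposition 1

Decomposition 1: common = {FJ}, closure = {FJ} → lossy.
Decomposition 2: common = {IK}, closure = {GIJK} → lossless.
Decomposition 3: common = {FGI}, closure = {FGHIJK} → lossless.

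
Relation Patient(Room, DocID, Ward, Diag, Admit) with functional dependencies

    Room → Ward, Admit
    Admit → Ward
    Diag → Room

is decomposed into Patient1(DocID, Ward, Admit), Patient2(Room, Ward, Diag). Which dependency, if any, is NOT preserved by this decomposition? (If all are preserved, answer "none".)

Room → Ward, Admit

Check Room → Ward, Admit: no single fragment contains all of {Room, Ward, Admit}, and the restricted closure of {Room} across the fragments never reaches {Ward, Admit}.
Admit → Ward is preserved.
Diag → Room is preserved.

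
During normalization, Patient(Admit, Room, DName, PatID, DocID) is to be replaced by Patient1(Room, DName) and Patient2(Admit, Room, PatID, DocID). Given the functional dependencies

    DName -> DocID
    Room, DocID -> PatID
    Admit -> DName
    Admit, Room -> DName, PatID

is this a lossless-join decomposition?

No

Common attributes: Patient1 ∩ Patient2 = {Room}.
No dependency enlarges {Room}, so (Room)⁺ = {Room}.
The closure contains neither all of Patient1 = {Room, DName} nor all of Patient2 = {Admit, Room, PatID, DocID}, so the common attributes are not a superkey of either fragment. The join is lossy.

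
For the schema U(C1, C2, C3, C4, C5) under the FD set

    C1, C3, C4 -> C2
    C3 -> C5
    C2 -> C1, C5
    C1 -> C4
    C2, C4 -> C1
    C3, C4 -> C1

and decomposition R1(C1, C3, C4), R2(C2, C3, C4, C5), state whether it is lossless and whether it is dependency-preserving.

lossless but not dependency-preserving

Lossless test: (C3, C4)⁺ = {C1, C2, C3, C4, C5}, which contains all of one fragment — lossless.
Dependency preservation: the restricted closure of {C2} across the fragments never reaches {C1, C5}, so C2 → C1, C5 cannot be enforced without a join — not preserved.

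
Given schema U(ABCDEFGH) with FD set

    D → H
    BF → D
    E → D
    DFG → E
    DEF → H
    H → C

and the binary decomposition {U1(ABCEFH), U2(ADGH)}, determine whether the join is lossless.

Common attributes: U1 ∩ U2 = {AH}.
Closure of {AH}: H → C applies, adding C. So (AH)⁺ = {ACH}.
The closure contains neither all of U1 = {ABCEFH} nor all of U2 = {ADGH}, so the common attributes are not a superkey of either fragment. The join is lossy.

No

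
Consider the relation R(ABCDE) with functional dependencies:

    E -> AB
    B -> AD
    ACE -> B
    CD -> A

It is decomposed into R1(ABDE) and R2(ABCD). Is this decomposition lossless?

No

Common attributes: R1 ∩ R2 = {ABD}.
No dependency enlarges {ABD}, so (ABD)⁺ = {ABD}.
The closure contains neither all of R1 = {ABDE} nor all of R2 = {ABCD}, so the common attributes are not a superkey of either fragment. The join is lossy.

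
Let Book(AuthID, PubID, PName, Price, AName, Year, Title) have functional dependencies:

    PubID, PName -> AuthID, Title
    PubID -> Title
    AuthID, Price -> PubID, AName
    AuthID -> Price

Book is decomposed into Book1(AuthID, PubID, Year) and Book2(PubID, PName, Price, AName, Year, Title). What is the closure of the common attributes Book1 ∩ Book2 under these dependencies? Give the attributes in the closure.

PubID, Year, Title

Book1 ∩ Book2 = {PubID, Year}.
PubID → Title applies, adding Title
Closure: {PubID, Year, Title}.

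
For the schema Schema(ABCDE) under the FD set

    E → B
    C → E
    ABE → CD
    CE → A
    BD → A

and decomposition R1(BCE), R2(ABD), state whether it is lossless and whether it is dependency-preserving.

Lossless test: (B)⁺ = {B}, which is a superkey of neither fragment — lossy.
Dependency preservation: the restricted closure of {ABE} across the fragments never reaches {CD}, so ABE → CD cannot be enforced without a join — not preserved.

lossy and not dependency-preserving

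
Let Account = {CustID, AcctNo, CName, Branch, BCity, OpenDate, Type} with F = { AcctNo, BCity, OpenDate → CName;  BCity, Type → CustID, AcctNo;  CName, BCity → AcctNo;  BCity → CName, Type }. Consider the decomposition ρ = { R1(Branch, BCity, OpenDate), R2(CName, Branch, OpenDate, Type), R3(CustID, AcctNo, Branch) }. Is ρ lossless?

No

Chase test. Columns are CustID, AcctNo, CName, Branch, BCity, OpenDate, Type; row i has aⱼ where attribute j ∈ Ri, else bᵢⱼ.
Initial tableau (one row per fragment):
  row 1: b11 b12 b13 a4 a5 a6 b17
  row 2: b21 b22 a3 a4 b25 a6 a7
  row 3: a1 a2 b33 a4 b35 b36 b37
No row becomes fully distinguished — the join is lossy.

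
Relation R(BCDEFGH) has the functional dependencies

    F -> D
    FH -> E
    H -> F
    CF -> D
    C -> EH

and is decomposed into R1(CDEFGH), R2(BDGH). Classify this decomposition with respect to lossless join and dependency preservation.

lossy but dependency-preserving

Lossless test: (DGH)⁺ = {DEFGH}, which is a superkey of neither fragment — lossy.
Dependency preservation: every FD's attributes lie within a single fragment, so each can be enforced locally — preserved.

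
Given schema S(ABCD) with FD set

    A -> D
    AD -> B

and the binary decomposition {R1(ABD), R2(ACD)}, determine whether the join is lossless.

Yes

Common attributes: R1 ∩ R2 = {AD}.
Closure of {AD}: AD → B applies, adding B. So (AD)⁺ = {ABD}.
This closure contains every attribute of R1, so R1 ∩ R2 → R1. The join is lossless.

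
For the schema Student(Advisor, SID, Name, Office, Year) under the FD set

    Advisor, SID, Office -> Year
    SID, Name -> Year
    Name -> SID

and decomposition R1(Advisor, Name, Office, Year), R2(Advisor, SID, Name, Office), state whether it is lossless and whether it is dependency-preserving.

lossless but not dependency-preserving

Lossless test: (Advisor, Name, Office)⁺ = {Advisor, SID, Name, Office, Year}, which contains all of one fragment — lossless.
Dependency preservation: the restricted closure of {Advisor, SID, Office} across the fragments never reaches {Year}, so Advisor, SID, Office → Year cannot be enforced without a join — not preserved.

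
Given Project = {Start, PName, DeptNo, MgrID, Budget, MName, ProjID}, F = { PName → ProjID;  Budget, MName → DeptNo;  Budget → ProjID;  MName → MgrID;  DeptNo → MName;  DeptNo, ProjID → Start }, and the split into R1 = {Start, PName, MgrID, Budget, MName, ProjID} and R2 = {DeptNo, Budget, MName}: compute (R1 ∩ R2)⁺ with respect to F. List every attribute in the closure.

R1 ∩ R2 = {Budget, MName}.
Budget, MName → DeptNo applies, adding DeptNo
Budget → ProjID applies, adding ProjID
MName → MgrID applies, adding MgrID
DeptNo, ProjID → Start applies, adding Start
Closure: {Start, DeptNo, MgrID, Budget, MName, ProjID}.

Start, DeptNo, MgrID, Budget, MName, ProjID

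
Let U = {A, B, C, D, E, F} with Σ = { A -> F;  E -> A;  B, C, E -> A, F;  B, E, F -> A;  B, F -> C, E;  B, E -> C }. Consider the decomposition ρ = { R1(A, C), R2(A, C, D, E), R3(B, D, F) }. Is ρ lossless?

Chase test. Columns are A, B, C, D, E, F; row i has aⱼ where attribute j ∈ Ri, else bᵢⱼ.
Initial tableau (one row per fragment):
  row 1: a1 b12 a3 b14 b15 b16
  row 2: a1 b22 a3 a4 a5 b26
  row 3: b31 a2 b33 a4 b35 a6
Rows 1 and 2 agree on A; apply A→F and equate their F entries.
No row becomes fully distinguished — the join is lossy.

No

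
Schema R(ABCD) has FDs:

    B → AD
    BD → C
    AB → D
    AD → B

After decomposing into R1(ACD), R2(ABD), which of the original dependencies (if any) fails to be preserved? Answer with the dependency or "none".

B → AD lies within R2.
BD → C: restricted closure across fragments reaches C.
AB → D lies within R2.
AD → B lies within R2.
Every dependency is enforceable on the fragments, so the decomposition is dependency-preserving.

none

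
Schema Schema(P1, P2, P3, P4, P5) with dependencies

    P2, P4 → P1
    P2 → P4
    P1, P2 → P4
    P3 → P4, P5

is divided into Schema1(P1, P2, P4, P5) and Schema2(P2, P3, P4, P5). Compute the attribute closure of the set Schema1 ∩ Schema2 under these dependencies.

Schema1 ∩ Schema2 = {P2, P4, P5}.
P2, P4 → P1 applies, adding P1
Closure: {P1, P2, P4, P5}.

P1, P2, P4, P5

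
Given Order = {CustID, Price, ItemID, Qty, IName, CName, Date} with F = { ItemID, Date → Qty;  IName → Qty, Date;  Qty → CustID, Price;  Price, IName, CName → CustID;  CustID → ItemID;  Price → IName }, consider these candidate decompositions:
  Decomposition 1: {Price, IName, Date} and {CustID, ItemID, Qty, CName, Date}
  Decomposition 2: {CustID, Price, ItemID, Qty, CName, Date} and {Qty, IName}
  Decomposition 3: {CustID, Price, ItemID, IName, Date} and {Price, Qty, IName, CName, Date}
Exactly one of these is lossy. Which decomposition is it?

Decomposition 1: common = {Date}, closure = {Date} → lossy.
Decomposition 2: common = {Qty}, closure = {CustID, Price, ItemID, Qty, IName, Date} → lossless.
Decomposition 3: common = {Price, IName, Date}, closure = {CustID, Price, ItemID, Qty, IName, Date} → lossless.

Decomposition 1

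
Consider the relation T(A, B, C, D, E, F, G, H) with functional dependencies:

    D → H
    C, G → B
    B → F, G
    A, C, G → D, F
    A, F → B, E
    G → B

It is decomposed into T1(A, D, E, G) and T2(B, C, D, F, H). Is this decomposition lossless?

No

Common attributes: T1 ∩ T2 = {D}.
Closure of {D}: D → H applies, adding H. So (D)⁺ = {D, H}.
The closure contains neither all of T1 = {A, D, E, G} nor all of T2 = {B, C, D, F, H}, so the common attributes are not a superkey of either fragment. The join is lossy.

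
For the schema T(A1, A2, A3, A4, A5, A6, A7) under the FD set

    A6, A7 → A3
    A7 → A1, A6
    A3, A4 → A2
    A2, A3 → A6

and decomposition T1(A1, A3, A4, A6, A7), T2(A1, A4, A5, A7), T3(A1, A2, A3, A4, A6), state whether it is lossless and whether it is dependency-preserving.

Lossless test (chase): Rows 1 and 2 agree on A7; apply A7→A1, A6 and equate their A1, A6 entries. Rows 1 and 3 agree on A3, A4; apply A3, A4→A2 and equate their A2 entries. Rows 1 and 2 agree on A6, A7; apply A6, A7→A3 and equate their A3 entries. Rows 1 and 2 agree on A3, A4; apply A3, A4→A2 and equate their A2 entries. Row 2 is now all distinguished symbols — the join is lossless.
Dependency preservation: every FD's attributes lie within a single fragment, so each can be enforced locally — preserved.

lossless and dependency-preserving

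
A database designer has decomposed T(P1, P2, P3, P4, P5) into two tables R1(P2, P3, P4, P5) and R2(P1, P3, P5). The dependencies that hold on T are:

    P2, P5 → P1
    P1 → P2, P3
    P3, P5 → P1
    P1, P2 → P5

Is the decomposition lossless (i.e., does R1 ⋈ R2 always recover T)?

Yes

Common attributes: R1 ∩ R2 = {P3, P5}.
Closure of {P3, P5}: P3, P5 → P1 applies, adding P1; P1 → P2, P3 applies, adding P2. So (P3, P5)⁺ = {P1, P2, P3, P5}.
This closure contains every attribute of R2, so R1 ∩ R2 → R2. The join is lossless.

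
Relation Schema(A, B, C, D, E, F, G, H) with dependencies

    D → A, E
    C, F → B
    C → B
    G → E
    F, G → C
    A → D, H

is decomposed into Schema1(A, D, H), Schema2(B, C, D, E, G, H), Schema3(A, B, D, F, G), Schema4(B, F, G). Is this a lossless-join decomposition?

No

Chase test. Columns are A, B, C, D, E, F, G, H; row i has aⱼ where attribute j ∈ Schemai, else bᵢⱼ.
Initial tableau (one row per fragment):
  row 1: a1 b12 b13 a4 b15 b16 b17 a8
  row 2: b21 a2 a3 a4 a5 b26 a7 a8
  row 3: a1 a2 b33 a4 b35 a6 a7 b38
  row 4: b41 a2 b43 b44 b45 a6 a7 b48
Rows 1 and 2 agree on D; apply D→A, E and equate their A, E entries.
Rows 1 and 3 agree on D; apply D→A, E and equate their A, E entries.
Rows 2 and 4 agree on G; apply G→E and equate their E entries.
Rows 3 and 4 agree on F, G; apply F, G→C and equate their C entries.
Rows 1 and 3 agree on A; apply A→D, H and equate their D, H entries.
No row becomes fully distinguished — the join is lossy.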